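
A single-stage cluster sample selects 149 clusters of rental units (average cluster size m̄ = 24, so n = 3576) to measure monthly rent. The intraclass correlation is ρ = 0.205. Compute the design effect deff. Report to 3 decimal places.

deff = 1 + (24 − 1)·0.205 = 1 + 4.715 = 5.715.

5.715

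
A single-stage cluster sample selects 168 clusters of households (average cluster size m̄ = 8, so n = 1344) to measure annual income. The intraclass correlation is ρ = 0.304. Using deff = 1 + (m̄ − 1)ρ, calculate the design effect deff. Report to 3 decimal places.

3.128

deff = 1 + (8 − 1)·0.304 = 1 + 2.128 = 3.128.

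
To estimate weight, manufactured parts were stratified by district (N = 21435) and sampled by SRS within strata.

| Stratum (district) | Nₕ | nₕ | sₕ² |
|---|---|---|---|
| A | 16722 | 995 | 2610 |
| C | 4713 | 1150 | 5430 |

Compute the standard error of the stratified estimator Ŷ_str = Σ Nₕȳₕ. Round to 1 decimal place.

Var(Ŷ_str) = Σₕ Nₕ²(1 − fₕ)sₕ²/nₕ.
A: 16722²·(1 − 995/16722)·2610/995 = 6.8984502 × 10^8.
C: 4713²·(1 − 1150/4713)·5430/1150 = 7.9289422 × 10^7.
Sum = 7.6913444 × 10^8.
SE = √(7.6913444 × 10^8) = 27733.3.

27733.3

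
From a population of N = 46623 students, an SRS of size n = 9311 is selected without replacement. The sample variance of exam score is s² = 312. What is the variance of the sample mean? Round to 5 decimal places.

0.02682

Under SRS without replacement, Var(ȳ) = (1 − f)·s²/n with f = n/N = 9311/46623 = 0.19970830.
Var(ȳ) = (1 − 0.19970830)·312/9311 = 0.80029170·0.033508753 = 0.026816777.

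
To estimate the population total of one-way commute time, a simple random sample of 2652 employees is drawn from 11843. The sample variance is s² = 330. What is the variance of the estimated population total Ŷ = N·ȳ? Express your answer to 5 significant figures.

1.3545 × 10^7

Var(Ŷ) = N²·Var(ȳ) = N²·(1 − n/N)·s²/n.
f = 2652/11843 = 0.22392975; Var(ȳ) = 0.77607025·330/2652 = 0.096569828.
Var(Ŷ) = 11843² · 0.096569828 = 1.354456 × 10^7.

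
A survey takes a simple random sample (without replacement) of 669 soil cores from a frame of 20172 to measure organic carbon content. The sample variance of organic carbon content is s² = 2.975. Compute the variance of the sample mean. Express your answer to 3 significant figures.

0.00430

Under SRS without replacement, Var(ȳ) = (1 − f)·s²/n with f = n/N = 669/20172 = 0.03316478.
Var(ȳ) = (1 − 0.03316478)·2.975/669 = 0.96683522·0.0044469357 = 0.0042994541.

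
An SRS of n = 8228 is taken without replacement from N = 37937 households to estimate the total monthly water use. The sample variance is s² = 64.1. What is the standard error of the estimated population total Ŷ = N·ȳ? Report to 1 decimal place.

Var(Ŷ) = N²·Var(ȳ) = N²·(1 − n/N)·s²/n.
f = 8228/37937 = 0.21688589; Var(ȳ) = 0.78311411·64.1/8228 = 0.0061008282.
Var(Ŷ) = 37937² · 0.0061008282 = 8.7804094 × 10^6.
SE(Ŷ) = √(8.7804094 × 10^6) = 2963.2.

2963.2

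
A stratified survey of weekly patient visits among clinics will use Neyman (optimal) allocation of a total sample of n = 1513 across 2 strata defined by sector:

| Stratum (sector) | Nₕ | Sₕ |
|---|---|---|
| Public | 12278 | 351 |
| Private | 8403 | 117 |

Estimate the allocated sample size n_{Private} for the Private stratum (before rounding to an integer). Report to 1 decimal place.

281.0

Neyman allocation: nₕ = n·NₕSₕ / Σⱼ NⱼSⱼ.
Σ NⱼSⱼ = 12278·351 + 8403·117 = 5.292729 × 10^6.
n_{Private} = 1513·8403·117 / (5.292729 × 10^6) = 281.0.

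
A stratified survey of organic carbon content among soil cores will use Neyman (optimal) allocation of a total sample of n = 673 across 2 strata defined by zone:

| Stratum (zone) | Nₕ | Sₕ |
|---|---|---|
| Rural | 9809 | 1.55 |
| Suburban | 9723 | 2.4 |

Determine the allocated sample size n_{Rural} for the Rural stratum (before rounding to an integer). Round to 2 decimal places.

Neyman allocation: nₕ = n·NₕSₕ / Σⱼ NⱼSⱼ.
Σ NⱼSⱼ = 9809·1.55 + 9723·2.4 = 38539.15.
n_{Rural} = 673·9809·1.55 / 38539.15 = 265.50.

265.50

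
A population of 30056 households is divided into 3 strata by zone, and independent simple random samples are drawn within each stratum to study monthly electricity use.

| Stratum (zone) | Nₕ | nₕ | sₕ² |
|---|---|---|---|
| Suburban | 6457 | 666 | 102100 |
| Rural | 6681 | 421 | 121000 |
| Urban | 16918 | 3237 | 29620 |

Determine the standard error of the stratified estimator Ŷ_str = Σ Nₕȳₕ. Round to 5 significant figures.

Var(Ŷ_str) = Σₕ Nₕ²(1 − fₕ)sₕ²/nₕ.
Suburban: 6457²·(1 − 666/6457)·102100/666 = 5.7323918 × 10^9.
Rural: 6681²·(1 − 421/6681)·121000/421 = 1.2020404 × 10^10.
Urban: 16918²·(1 − 3237/16918)·29620/3237 = 2.1179184 × 10^9.
Sum = 1.9870714 × 10^10.
SE = √(1.9870714 × 10^10) = 140960.

140960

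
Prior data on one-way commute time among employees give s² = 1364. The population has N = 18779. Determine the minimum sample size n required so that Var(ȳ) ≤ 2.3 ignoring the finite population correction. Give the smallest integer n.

Without fpc, n₀ = s²/D = 1364/2.3 = 593.0435.
Rounding up, n = 594.

594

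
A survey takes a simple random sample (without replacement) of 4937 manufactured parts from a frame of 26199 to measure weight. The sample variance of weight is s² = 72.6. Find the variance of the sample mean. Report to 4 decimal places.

Under SRS without replacement, Var(ȳ) = (1 − f)·s²/n with f = n/N = 4937/26199 = 0.18844231.
Var(ȳ) = (1 − 0.18844231)·72.6/4937 = 0.81155769·0.014705287 = 0.011934188.

0.0119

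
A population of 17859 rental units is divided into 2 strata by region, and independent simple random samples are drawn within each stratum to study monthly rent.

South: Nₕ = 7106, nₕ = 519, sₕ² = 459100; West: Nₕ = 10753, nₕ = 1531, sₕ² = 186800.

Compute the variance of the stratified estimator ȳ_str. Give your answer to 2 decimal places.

Var(ȳ_str) = Σₕ Wₕ²(1 − fₕ)sₕ²/nₕ with Wₕ = Nₕ/N, N = 17859.
South: Wₕ = 0.39789462; term = 0.39789462²·(1 − 0.07303687)·459100/519 = 129.81908.
West: Wₕ = 0.60210538; term = 0.60210538²·(1 − 0.14237887)·186800/1531 = 37.935182.
Sum = 167.75426.

167.75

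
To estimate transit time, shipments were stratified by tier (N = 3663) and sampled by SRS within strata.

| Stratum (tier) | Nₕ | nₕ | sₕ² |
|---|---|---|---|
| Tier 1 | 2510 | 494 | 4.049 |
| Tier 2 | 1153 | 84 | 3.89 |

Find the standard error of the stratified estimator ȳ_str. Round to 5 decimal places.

Var(ȳ_str) = Σₕ Wₕ²(1 − fₕ)sₕ²/nₕ with Wₕ = Nₕ/N, N = 3663.
Tier 1: Wₕ = 0.68523069; term = 0.68523069²·(1 − 0.19681275)·4.049/494 = 0.0030910871.
Tier 2: Wₕ = 0.31476931; term = 0.31476931²·(1 − 0.07285343)·3.89/84 = 0.0042540588.
Sum = 0.0073451459.
SE = √(0.0073451459) = 0.08570.

0.08570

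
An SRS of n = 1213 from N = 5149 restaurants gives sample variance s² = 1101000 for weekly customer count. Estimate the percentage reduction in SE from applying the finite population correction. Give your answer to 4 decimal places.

12.5689

f = n/N = 1213/5149 = 0.23557972.
SE_no-fpc = √(s²/n) = 30.127511; SE_fpc = √((1−f)s²/n) = 26.340824.
Ratio = √(1−f) = 0.87431132. Reduction = 100·(1 − 0.87431132) = 12.5689%.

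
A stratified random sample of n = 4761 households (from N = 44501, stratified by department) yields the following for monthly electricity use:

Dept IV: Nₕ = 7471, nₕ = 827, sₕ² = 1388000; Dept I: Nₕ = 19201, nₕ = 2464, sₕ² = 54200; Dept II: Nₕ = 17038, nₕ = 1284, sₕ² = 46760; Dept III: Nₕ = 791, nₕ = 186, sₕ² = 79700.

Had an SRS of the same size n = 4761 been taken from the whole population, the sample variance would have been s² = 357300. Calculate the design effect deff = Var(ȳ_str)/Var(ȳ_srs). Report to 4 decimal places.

Var(ȳ_str) = Σ Wₕ²(1−fₕ)sₕ²/nₕ with Wₕ = Nₕ/44501:
  Dept IV: (7471/44501)²·(1−827/7471)·1388000/827 = 42.068088
  Dept I: (19201/44501)²·(1−2464/19201)·54200/2464 = 3.5696078
  Dept II: (17038/44501)²·(1−1284/17038)·46760/1284 = 4.9360482
  Dept III: (791/44501)²·(1−186/791)·79700/186 = 0.10354704
  → Var(ȳ_str) = 50.677291.
Var(ȳ_srs) = (1 − 4761/44501)·357300/4761 = 67.018226.
deff = 50.677291 / 67.018226 = 0.7562.

0.7562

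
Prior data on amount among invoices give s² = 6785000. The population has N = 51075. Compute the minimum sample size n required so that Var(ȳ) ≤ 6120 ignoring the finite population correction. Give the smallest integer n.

Without fpc, n₀ = s²/D = 6785000/6120 = 1108.6601.
Rounding up, n = 1109.

1109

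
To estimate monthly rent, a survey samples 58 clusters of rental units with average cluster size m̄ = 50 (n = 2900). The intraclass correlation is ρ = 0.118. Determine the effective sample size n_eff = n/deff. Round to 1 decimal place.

deff = 1 + (50 − 1)·0.118 = 1 + 5.782 = 6.782.
n_eff = 2900 / 6.782 = 427.6.

427.6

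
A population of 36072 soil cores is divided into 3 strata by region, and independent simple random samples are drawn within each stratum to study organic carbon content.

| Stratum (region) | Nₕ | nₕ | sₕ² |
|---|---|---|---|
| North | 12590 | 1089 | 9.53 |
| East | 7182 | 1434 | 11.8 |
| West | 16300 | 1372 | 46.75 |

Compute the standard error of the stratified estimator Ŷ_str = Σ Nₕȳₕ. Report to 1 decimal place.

3146.1

Var(Ŷ_str) = Σₕ Nₕ²(1 − fₕ)sₕ²/nₕ.
North: 12590²·(1 − 1089/12590)·9.53/1089 = 1.2671451 × 10^6.
East: 7182²·(1 − 1434/7182)·11.8/1434 = 339699.58.
West: 16300²·(1 − 1372/16300)·46.75/1372 = 8.2911875 × 10^6.
Sum = 9.8980322 × 10^6.
SE = √(9.8980322 × 10^6) = 3146.1.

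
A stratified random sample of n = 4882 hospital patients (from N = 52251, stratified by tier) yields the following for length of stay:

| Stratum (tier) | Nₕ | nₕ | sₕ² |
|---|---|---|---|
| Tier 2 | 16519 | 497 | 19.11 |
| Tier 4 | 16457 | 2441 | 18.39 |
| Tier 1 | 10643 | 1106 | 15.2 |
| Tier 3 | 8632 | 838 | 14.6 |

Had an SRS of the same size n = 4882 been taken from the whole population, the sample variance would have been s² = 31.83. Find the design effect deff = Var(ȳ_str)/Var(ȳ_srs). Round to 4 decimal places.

Var(ȳ_str) = Σ Wₕ²(1−fₕ)sₕ²/nₕ with Wₕ = Nₕ/52251:
  Tier 2: (16519/52251)²·(1−497/16519)·19.11/497 = 0.0037274821
  Tier 4: (16457/52251)²·(1−2441/16457)·18.39/2441 = 6.3650159 × 10^-4
  Tier 1: (10643/52251)²·(1−1106/10643)·15.2/1106 = 5.109461 × 10^-4
  Tier 3: (8632/52251)²·(1−838/8632)·14.6/838 = 4.2933022 × 10^-4
  → Var(ȳ_str) = 0.00530426.
Var(ȳ_srs) = (1 − 4882/52251)·31.83/4882 = 0.005910694.
deff = 0.00530426 / 0.005910694 = 0.8974.

0.8974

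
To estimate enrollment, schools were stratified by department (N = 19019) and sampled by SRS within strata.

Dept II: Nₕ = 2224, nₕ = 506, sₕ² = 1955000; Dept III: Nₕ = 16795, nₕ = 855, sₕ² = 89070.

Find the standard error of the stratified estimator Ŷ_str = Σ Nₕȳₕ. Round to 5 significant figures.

206520

Var(Ŷ_str) = Σₕ Nₕ²(1 − fₕ)sₕ²/nₕ.
Dept II: 2224²·(1 − 506/2224)·1955000/506 = 1.4762305 × 10^10.
Dept III: 16795²·(1 − 855/16795)·89070/855 = 2.7889046 × 10^10.
Sum = 4.2651351 × 10^10.
SE = √(4.2651351 × 10^10) = 206520.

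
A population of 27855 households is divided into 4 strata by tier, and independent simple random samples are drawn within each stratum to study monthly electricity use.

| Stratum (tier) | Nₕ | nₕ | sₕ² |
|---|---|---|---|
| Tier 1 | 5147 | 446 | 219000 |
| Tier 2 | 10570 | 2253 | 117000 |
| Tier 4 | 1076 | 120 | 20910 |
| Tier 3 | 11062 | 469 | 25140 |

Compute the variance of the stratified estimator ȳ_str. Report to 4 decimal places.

29.5228

Var(ȳ_str) = Σₕ Wₕ²(1 − fₕ)sₕ²/nₕ with Wₕ = Nₕ/N, N = 27855.
Tier 1: Wₕ = 0.18477832; term = 0.18477832²·(1 − 0.08665242)·219000/446 = 15.312544.
Tier 2: Wₕ = 0.37946509; term = 0.37946509²·(1 − 0.21315043)·117000/2253 = 5.8838289.
Tier 4: Wₕ = 0.03862861; term = 0.03862861²·(1 − 0.11152416)·20910/120 = 0.23101311.
Tier 3: Wₕ = 0.39712798; term = 0.39712798²·(1 − 0.04239740)·25140/469 = 8.0954078.
Sum = 29.522794.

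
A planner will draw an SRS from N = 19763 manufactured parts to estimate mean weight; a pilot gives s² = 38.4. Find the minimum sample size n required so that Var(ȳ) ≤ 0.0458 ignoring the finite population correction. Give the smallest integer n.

Without fpc, n₀ = s²/D = 38.4/0.0458 = 838.4279.
Rounding up, n = 839.

839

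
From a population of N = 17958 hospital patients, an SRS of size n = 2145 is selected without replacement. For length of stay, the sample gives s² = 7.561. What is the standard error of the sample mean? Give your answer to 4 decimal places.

0.0557

Under SRS without replacement, Var(ȳ) = (1 − f)·s²/n with f = n/N = 2145/17958 = 0.11944537.
Var(ȳ) = (1 − 0.11944537)·7.561/2145 = 0.88055463·0.0035249417 = 0.0031039037.
SE(ȳ) = √(0.0031039037) = 0.0557.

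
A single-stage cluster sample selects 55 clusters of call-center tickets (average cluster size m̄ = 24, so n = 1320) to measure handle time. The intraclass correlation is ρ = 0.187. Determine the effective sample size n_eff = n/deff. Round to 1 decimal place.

249.0

deff = 1 + (24 − 1)·0.187 = 1 + 4.301 = 5.301.
n_eff = 1320 / 5.301 = 249.0.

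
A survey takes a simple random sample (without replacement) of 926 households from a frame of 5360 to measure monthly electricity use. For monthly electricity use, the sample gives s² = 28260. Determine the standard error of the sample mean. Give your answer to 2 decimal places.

5.02

Under SRS without replacement, Var(ȳ) = (1 − f)·s²/n with f = n/N = 926/5360 = 0.17276119.
Var(ȳ) = (1 − 0.17276119)·28260/926 = 0.82723881·30.518359 = 25.24597.
SE(ȳ) = √(25.24597) = 5.02.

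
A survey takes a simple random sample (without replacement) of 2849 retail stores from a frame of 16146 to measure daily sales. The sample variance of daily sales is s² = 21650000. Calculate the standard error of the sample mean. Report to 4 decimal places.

Under SRS without replacement, Var(ȳ) = (1 − f)·s²/n with f = n/N = 2849/16146 = 0.17645237.
Var(ȳ) = (1 − 0.17645237)·21650000/2849 = 0.82354763·7599.1576 = 6258.2682.
SE(ȳ) = √(6258.2682) = 79.1092.

79.1092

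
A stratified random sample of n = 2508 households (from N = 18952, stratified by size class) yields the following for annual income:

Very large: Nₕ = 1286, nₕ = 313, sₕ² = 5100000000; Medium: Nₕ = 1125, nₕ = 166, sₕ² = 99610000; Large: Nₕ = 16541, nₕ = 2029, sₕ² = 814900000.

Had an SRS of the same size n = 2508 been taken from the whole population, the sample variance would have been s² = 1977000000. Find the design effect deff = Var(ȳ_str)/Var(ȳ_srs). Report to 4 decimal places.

Var(ȳ_str) = Σ Wₕ²(1−fₕ)sₕ²/nₕ with Wₕ = Nₕ/18952:
  Very large: (1286/18952)²·(1−313/1286)·5100000000/313 = 56763.55
  Medium: (1125/18952)²·(1−166/1125)·99610000/166 = 1802.4195
  Large: (16541/18952)²·(1−2029/16541)·814900000/2029 = 268411.55
  → Var(ȳ_str) = 326977.52.
Var(ȳ_srs) = (1 − 2508/18952)·1977000000/2508 = 683961.34.
deff = 326977.52 / 683961.34 = 0.4781.

0.4781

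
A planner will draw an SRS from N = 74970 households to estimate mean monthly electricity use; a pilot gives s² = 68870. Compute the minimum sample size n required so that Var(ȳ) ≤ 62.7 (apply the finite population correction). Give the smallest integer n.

1083

Without fpc, n₀ = s²/D = 68870/62.7 = 1098.4051.
With fpc, (1 − n/N)·s²/n ≤ D requires n ≥ n₀/(1 + n₀/N) = 1098.4051/(1 + 1098.4051/74970) = 1082.5445.
Rounding up, n = 1083.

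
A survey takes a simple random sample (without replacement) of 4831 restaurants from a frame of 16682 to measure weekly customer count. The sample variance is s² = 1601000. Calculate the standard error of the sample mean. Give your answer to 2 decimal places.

15.34

Under SRS without replacement, Var(ȳ) = (1 − f)·s²/n with f = n/N = 4831/16682 = 0.28959357.
Var(ȳ) = (1 − 0.28959357)·1601000/4831 = 0.71040643·331.40137 = 235.42966.
SE(ȳ) = √(235.42966) = 15.34.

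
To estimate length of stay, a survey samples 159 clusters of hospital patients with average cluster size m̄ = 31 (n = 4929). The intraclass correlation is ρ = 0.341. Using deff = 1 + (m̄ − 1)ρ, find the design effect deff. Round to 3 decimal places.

deff = 1 + (31 − 1)·0.341 = 1 + 10.23 = 11.23.

11.230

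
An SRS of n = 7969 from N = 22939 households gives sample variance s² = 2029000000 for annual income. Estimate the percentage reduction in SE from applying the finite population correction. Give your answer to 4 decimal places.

f = n/N = 7969/22939 = 0.34739963.
SE_no-fpc = √(s²/n) = 504.59055; SE_fpc = √((1−f)s²/n) = 407.62684.
Ratio = √(1−f) = 0.80783685. Reduction = 100·(1 − 0.80783685) = 19.2163%.

19.2163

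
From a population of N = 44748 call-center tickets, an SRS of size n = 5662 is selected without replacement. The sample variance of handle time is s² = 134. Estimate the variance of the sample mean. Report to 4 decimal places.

0.0207

Under SRS without replacement, Var(ȳ) = (1 − f)·s²/n with f = n/N = 5662/44748 = 0.12653079.
Var(ȳ) = (1 − 0.12653079)·134/5662 = 0.87346921·0.023666549 = 0.020672002.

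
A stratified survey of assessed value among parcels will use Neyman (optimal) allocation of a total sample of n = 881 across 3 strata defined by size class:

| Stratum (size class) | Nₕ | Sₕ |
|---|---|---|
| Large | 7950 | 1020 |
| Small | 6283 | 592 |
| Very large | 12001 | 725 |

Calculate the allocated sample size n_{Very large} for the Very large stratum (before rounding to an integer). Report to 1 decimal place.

373.4

Neyman allocation: nₕ = n·NₕSₕ / Σⱼ NⱼSⱼ.
Σ NⱼSⱼ = 7950·1020 + 6283·592 + 12001·725 = 2.0529261 × 10^7.
n_{Very large} = 881·12001·725 / (2.0529261 × 10^7) = 373.4.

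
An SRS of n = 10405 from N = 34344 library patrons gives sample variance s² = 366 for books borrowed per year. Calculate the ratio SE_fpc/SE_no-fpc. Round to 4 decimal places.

0.8349

f = n/N = 10405/34344 = 0.30296413.
SE_no-fpc = √(s²/n) = 0.18755105; SE_fpc = √((1−f)s²/n) = 0.15658389.
Ratio = √(1−f) = 0.83488674.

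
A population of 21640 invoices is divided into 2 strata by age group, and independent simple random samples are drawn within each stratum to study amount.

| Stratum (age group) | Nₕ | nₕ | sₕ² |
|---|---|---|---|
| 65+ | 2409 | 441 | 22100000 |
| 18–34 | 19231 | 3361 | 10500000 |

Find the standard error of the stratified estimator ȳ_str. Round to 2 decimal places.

Var(ȳ_str) = Σₕ Wₕ²(1 − fₕ)sₕ²/nₕ with Wₕ = Nₕ/N, N = 21640.
65+: Wₕ = 0.11132163; term = 0.11132163²·(1 − 0.18306351)·22100000/441 = 507.34229.
18–34: Wₕ = 0.88867837; term = 0.88867837²·(1 − 0.17476990)·10500000/3361 = 2036.0342.
Sum = 2543.3765.
SE = √(2543.3765) = 50.43.

50.43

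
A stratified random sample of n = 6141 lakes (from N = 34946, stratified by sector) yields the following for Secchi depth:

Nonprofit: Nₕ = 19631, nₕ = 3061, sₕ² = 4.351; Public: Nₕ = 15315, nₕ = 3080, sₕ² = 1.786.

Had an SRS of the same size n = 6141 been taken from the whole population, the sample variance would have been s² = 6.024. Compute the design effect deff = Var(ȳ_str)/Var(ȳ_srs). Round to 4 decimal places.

0.5783

Var(ȳ_str) = Σ Wₕ²(1−fₕ)sₕ²/nₕ with Wₕ = Nₕ/34946:
  Nonprofit: (19631/34946)²·(1−3061/19631)·4.351/3061 = 3.7861319 × 10^-4
  Public: (15315/34946)²·(1−3080/15315)·1.786/3080 = 8.89727 × 10^-5
  → Var(ȳ_str) = 4.6758589 × 10^-4.
Var(ȳ_srs) = (1 − 6141/34946)·6.024/6141 = 8.0856748 × 10^-4.
deff = (4.6758589 × 10^-4) / (8.0856748 × 10^-4) = 0.5783.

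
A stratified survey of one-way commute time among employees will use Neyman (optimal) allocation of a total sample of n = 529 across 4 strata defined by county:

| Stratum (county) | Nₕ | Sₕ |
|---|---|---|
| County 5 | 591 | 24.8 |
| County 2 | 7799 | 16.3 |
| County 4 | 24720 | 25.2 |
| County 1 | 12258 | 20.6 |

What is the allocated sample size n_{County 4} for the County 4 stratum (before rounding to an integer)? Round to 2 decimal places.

Neyman allocation: nₕ = n·NₕSₕ / Σⱼ NⱼSⱼ.
Σ NⱼSⱼ = 591·24.8 + 7799·16.3 + 24720·25.2 + 12258·20.6 = 1.0172393 × 10^6.
n_{County 4} = 529·24720·25.2 / (1.0172393 × 10^6) = 323.95.

323.95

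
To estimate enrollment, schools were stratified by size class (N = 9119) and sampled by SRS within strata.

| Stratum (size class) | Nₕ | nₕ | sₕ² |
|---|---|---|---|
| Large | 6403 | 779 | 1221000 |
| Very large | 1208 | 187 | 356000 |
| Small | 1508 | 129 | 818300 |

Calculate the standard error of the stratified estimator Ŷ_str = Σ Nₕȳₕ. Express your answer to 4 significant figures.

Var(Ŷ_str) = Σₕ Nₕ²(1 − fₕ)sₕ²/nₕ.
Large: 6403²·(1 − 779/6403)·1221000/779 = 5.6442601 × 10^10.
Very large: 1208²·(1 − 187/1208)·356000/187 = 2.3480161 × 10^9.
Small: 1508²·(1 − 129/1508)·818300/129 = 1.3191326 × 10^10.
Sum = 7.1981943 × 10^10.
SE = √(7.1981943 × 10^10) = 268300.

268300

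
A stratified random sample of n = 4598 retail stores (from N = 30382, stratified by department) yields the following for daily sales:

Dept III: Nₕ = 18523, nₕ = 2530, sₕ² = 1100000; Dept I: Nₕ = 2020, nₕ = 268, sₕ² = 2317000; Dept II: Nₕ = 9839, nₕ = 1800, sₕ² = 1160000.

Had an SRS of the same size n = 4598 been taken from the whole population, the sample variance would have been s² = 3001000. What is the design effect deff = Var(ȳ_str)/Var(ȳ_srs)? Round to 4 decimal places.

Var(ȳ_str) = Σ Wₕ²(1−fₕ)sₕ²/nₕ with Wₕ = Nₕ/30382:
  Dept III: (18523/30382)²·(1−2530/18523)·1100000/2530 = 139.53421
  Dept I: (2020/30382)²·(1−268/2020)·2317000/268 = 33.146982
  Dept II: (9839/30382)²·(1−1800/9839)·1160000/1800 = 55.221189
  → Var(ȳ_str) = 227.90238.
Var(ȳ_srs) = (1 − 4598/30382)·3001000/4598 = 553.89949.
deff = 227.90238 / 553.89949 = 0.4115.

0.4115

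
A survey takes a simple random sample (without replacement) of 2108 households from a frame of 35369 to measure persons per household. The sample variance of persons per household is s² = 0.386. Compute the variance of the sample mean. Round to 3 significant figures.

1.72 × 10^-4

Under SRS without replacement, Var(ȳ) = (1 − f)·s²/n with f = n/N = 2108/35369 = 0.05960021.
Var(ȳ) = (1 − 0.05960021)·0.386/2108 = 0.94039979·1.8311195 × 10^-4 = 1.7219844 × 10^-4.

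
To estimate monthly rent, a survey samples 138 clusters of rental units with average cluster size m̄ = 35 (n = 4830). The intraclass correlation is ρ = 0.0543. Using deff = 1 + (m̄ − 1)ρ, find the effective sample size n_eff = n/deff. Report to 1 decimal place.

deff = 1 + (35 − 1)·0.0543 = 1 + 1.8462 = 2.8462.
n_eff = 4830 / 2.8462 = 1697.0.

1697.0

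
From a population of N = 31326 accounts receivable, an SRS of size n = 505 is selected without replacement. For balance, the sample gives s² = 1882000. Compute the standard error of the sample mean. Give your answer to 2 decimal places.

Under SRS without replacement, Var(ȳ) = (1 − f)·s²/n with f = n/N = 505/31326 = 0.01612079.
Var(ȳ) = (1 − 0.01612079)·1882000/505 = 0.98387921·3726.7327 = 3666.6548.
SE(ȳ) = √(3666.6548) = 60.55.

60.55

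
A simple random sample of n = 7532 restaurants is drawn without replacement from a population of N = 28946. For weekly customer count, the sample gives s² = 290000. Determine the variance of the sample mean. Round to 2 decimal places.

28.48

Under SRS without replacement, Var(ȳ) = (1 − f)·s²/n with f = n/N = 7532/28946 = 0.26020866.
Var(ȳ) = (1 − 0.26020866)·290000/7532 = 0.73979134·38.50239 = 28.483734.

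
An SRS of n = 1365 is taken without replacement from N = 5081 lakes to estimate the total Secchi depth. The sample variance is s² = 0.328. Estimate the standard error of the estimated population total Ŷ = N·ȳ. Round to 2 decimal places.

Var(Ŷ) = N²·Var(ȳ) = N²·(1 − n/N)·s²/n.
f = 1365/5081 = 0.26864790; Var(ȳ) = 0.73135210·0.328/1365 = 1.7573882 × 10^-4.
Var(Ŷ) = 5081² · (1.7573882 × 10^-4) = 4536.972.
SE(Ŷ) = √(4536.972) = 67.36.

67.36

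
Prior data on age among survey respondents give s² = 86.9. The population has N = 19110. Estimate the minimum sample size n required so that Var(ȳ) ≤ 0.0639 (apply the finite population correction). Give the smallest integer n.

1270

Without fpc, n₀ = s²/D = 86.9/0.0639 = 1359.9374.
With fpc, (1 − n/N)·s²/n ≤ D requires n ≥ n₀/(1 + n₀/N) = 1359.9374/(1 + 1359.9374/19110) = 1269.5888.
Rounding up, n = 1270.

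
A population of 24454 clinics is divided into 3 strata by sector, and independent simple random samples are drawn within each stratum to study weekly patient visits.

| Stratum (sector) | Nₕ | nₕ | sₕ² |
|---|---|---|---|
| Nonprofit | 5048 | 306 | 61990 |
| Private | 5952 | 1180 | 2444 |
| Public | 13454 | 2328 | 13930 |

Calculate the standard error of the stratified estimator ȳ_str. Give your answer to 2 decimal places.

3.12

Var(ȳ_str) = Σₕ Wₕ²(1 − fₕ)sₕ²/nₕ with Wₕ = Nₕ/N, N = 24454.
Nonprofit: Wₕ = 0.20642840; term = 0.20642840²·(1 − 0.06061807)·61990/306 = 8.1092612.
Private: Wₕ = 0.24339576; term = 0.24339576²·(1 − 0.19825269)·2444/1180 = 0.098374545.
Public: Wₕ = 0.55017584; term = 0.55017584²·(1 − 0.17303404)·13930/2328 = 1.4978172.
Sum = 9.7054529.
SE = √(9.7054529) = 3.12.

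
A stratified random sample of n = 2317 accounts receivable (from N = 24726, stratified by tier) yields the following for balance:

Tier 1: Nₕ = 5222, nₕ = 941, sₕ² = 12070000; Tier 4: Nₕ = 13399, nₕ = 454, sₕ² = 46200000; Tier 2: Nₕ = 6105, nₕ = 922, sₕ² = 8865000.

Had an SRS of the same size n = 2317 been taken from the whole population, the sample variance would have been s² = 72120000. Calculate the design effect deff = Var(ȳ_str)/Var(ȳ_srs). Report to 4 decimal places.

1.0577

Var(ȳ_str) = Σ Wₕ²(1−fₕ)sₕ²/nₕ with Wₕ = Nₕ/24726:
  Tier 1: (5222/24726)²·(1−941/5222)·12070000/941 = 469.0207
  Tier 4: (13399/24726)²·(1−454/13399)·46200000/454 = 28870.402
  Tier 2: (6105/24726)²·(1−922/6105)·8865000/922 = 497.63047
  → Var(ȳ_str) = 29837.053.
Var(ȳ_srs) = (1 − 2317/24726)·72120000/2317 = 28209.689.
deff = 29837.053 / 28209.689 = 1.0577.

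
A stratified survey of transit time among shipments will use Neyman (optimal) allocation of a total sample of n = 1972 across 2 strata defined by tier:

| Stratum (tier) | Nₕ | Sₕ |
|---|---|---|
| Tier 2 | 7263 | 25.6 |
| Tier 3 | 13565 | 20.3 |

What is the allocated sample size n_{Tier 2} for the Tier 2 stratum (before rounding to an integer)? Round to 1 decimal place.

Neyman allocation: nₕ = n·NₕSₕ / Σⱼ NⱼSⱼ.
Σ NⱼSⱼ = 7263·25.6 + 13565·20.3 = 461302.3.
n_{Tier 2} = 1972·7263·25.6 / 461302.3 = 794.8.

794.8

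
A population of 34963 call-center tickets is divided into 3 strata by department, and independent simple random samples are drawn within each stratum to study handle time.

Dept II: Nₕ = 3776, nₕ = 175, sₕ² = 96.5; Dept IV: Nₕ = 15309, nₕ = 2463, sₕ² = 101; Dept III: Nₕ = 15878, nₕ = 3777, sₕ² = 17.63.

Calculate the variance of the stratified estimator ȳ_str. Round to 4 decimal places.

Var(ȳ_str) = Σₕ Wₕ²(1 − fₕ)sₕ²/nₕ with Wₕ = Nₕ/N, N = 34963.
Dept II: Wₕ = 0.10799989; term = 0.10799989²·(1 − 0.04634534)·96.5/175 = 0.006133763.
Dept IV: Wₕ = 0.43786288; term = 0.43786288²·(1 − 0.16088575)·101/2463 = 0.0065971191.
Dept III: Wₕ = 0.45413723; term = 0.45413723²·(1 − 0.23787631)·17.63/3777 = 7.3367717 × 10^-4.
Sum = 0.013464559.

0.0135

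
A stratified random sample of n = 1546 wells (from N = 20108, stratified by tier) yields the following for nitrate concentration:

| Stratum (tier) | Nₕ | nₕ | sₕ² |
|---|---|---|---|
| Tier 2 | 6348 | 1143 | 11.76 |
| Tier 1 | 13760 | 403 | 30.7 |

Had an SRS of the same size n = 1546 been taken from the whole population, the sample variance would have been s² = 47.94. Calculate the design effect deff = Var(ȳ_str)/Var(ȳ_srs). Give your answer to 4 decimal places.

Var(ȳ_str) = Σ Wₕ²(1−fₕ)sₕ²/nₕ with Wₕ = Nₕ/20108:
  Tier 2: (6348/20108)²·(1−1143/6348)·11.76/1143 = 8.4077732 × 10^-4
  Tier 1: (13760/20108)²·(1−403/13760)·30.7/403 = 0.034627643
  → Var(ȳ_str) = 0.03546842.
Var(ȳ_srs) = (1 − 1546/20108)·47.94/1546 = 0.02862493.
deff = 0.03546842 / 0.02862493 = 1.2391.

1.2391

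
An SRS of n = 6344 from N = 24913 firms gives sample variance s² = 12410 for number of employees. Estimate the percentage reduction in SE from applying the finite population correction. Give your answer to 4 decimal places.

f = n/N = 6344/24913 = 0.25464617.
SE_no-fpc = √(s²/n) = 1.3986347; SE_fpc = √((1−f)s²/n) = 1.2074956.
Ratio = √(1−f) = 0.86333877. Reduction = 100·(1 − 0.86333877) = 13.6661%.

13.6661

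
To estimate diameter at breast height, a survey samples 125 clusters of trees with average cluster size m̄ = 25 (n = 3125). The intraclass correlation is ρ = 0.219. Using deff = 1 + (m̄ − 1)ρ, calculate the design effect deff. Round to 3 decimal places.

deff = 1 + (25 − 1)·0.219 = 1 + 5.256 = 6.256.

6.256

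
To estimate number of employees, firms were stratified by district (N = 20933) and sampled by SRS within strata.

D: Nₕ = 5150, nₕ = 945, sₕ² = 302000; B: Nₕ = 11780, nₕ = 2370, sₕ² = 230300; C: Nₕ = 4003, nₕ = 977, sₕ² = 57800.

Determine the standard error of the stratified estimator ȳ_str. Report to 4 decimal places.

6.4816

Var(ȳ_str) = Σₕ Wₕ²(1 − fₕ)sₕ²/nₕ with Wₕ = Nₕ/N, N = 20933.
D: Wₕ = 0.24602303; term = 0.24602303²·(1 − 0.18349515)·302000/945 = 15.793756.
B: Wₕ = 0.56274781; term = 0.56274781²·(1 − 0.20118846)·230300/2370 = 24.58202.
C: Wₕ = 0.19122916; term = 0.19122916²·(1 − 0.24406695)·57800/977 = 1.6354032.
Sum = 42.011179.
SE = √(42.011179) = 6.4816.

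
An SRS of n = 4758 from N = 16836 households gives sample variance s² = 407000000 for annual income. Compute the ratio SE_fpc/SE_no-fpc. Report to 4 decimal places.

f = n/N = 4758/16836 = 0.28260870.
SE_no-fpc = √(s²/n) = 292.47247; SE_fpc = √((1−f)s²/n) = 247.72112.
Ratio = √(1−f) = 0.84698955.

0.8470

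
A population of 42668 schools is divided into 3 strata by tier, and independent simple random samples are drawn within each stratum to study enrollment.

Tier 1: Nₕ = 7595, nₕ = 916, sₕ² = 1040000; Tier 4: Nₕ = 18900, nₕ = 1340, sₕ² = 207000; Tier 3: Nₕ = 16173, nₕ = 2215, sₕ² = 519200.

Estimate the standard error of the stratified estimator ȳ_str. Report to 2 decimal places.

9.43

Var(ȳ_str) = Σₕ Wₕ²(1 − fₕ)sₕ²/nₕ with Wₕ = Nₕ/N, N = 42668.
Tier 1: Wₕ = 0.17800225; term = 0.17800225²·(1 − 0.12060566)·1040000/916 = 31.635341.
Tier 4: Wₕ = 0.44295491; term = 0.44295491²·(1 − 0.07089947)·207000/1340 = 28.160949.
Tier 3: Wₕ = 0.37904284; term = 0.37904284²·(1 − 0.13695666)·519200/2215 = 29.064989.
Sum = 88.861279.
SE = √(88.861279) = 9.43.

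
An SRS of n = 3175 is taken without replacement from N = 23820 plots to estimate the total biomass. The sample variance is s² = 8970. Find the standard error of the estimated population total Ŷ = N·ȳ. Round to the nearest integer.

Var(Ŷ) = N²·Var(ȳ) = N²·(1 − n/N)·s²/n.
f = 3175/23820 = 0.13329135; Var(ȳ) = 0.86670865·8970/3175 = 2.4486225.
Var(Ŷ) = 23820² · 2.4486225 = 1.3893298 × 10^9.
SE(Ŷ) = √(1.3893298 × 10^9) = 37274.

37274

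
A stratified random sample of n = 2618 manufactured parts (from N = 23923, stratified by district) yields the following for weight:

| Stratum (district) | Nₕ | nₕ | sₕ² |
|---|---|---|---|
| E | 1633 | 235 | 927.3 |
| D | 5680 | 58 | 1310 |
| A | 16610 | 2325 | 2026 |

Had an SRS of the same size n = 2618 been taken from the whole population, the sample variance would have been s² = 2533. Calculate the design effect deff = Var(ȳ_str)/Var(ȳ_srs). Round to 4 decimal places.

Var(ȳ_str) = Σ Wₕ²(1−fₕ)sₕ²/nₕ with Wₕ = Nₕ/23923:
  E: (1633/23923)²·(1−235/1633)·927.3/235 = 0.015740353
  D: (5680/23923)²·(1−58/5680)·1310/58 = 1.260234
  A: (16610/23923)²·(1−2325/16610)·2026/2325 = 0.36127265
  → Var(ȳ_str) = 1.637247.
Var(ȳ_srs) = (1 − 2618/23923)·2533/2618 = 0.8616511.
deff = 1.637247 / 0.8616511 = 1.9001.

1.9001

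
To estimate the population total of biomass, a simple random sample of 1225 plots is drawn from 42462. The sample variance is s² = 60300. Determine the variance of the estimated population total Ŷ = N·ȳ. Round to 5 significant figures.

8.6192 × 10^10

Var(Ŷ) = N²·Var(ȳ) = N²·(1 − n/N)·s²/n.
f = 1225/42462 = 0.02884932; Var(ȳ) = 0.97115068·60300/1225 = 47.804397.
Var(Ŷ) = 42462² · 47.804397 = 8.6192353 × 10^10.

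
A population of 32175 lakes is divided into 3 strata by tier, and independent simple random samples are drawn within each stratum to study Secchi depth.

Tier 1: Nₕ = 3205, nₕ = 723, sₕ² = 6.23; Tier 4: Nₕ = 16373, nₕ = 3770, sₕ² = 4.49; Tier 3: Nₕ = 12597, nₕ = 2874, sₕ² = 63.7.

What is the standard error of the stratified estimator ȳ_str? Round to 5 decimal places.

0.05409

Var(ȳ_str) = Σₕ Wₕ²(1 − fₕ)sₕ²/nₕ with Wₕ = Nₕ/N, N = 32175.
Tier 1: Wₕ = 0.09961150; term = 0.09961150²·(1 − 0.22558502)·6.23/723 = 6.6212876 × 10^-5.
Tier 4: Wₕ = 0.50887335; term = 0.50887335²·(1 − 0.23025713)·4.49/3770 = 2.3739419 × 10^-4.
Tier 3: Wₕ = 0.39151515; term = 0.39151515²·(1 − 0.22814956)·63.7/2874 = 0.0026223036.
Sum = 0.0029259107.
SE = √(0.0029259107) = 0.05409.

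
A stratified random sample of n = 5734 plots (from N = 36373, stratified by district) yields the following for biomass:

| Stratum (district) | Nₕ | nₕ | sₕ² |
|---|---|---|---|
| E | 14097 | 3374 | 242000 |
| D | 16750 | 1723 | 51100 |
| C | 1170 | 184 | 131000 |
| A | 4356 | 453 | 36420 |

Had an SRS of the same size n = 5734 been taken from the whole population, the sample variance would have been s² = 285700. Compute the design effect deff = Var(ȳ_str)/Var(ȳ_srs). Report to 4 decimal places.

0.3691

Var(ȳ_str) = Σ Wₕ²(1−fₕ)sₕ²/nₕ with Wₕ = Nₕ/36373:
  E: (14097/36373)²·(1−3374/14097)·242000/3374 = 8.1951149
  D: (16750/36373)²·(1−1723/16750)·51100/1723 = 5.6424079
  C: (1170/36373)²·(1−184/1170)·131000/184 = 0.620809
  A: (4356/36373)²·(1−453/4356)·36420/453 = 1.0331656
  → Var(ȳ_str) = 15.491497.
Var(ȳ_srs) = (1 − 5734/36373)·285700/5734 = 41.970874.
deff = 15.491497 / 41.970874 = 0.3691.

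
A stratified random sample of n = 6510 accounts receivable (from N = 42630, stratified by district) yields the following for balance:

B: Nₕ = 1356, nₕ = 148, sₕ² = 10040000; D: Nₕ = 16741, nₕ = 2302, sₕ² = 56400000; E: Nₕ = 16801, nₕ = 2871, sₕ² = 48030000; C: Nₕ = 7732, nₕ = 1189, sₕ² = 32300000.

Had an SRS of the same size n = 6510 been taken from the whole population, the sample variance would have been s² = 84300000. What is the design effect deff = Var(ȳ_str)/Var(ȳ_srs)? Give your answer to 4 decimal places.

Var(ȳ_str) = Σ Wₕ²(1−fₕ)sₕ²/nₕ with Wₕ = Nₕ/42630:
  B: (1356/42630)²·(1−148/1356)·10040000/148 = 61.145986
  D: (16741/42630)²·(1−2302/16741)·56400000/2302 = 3258.8294
  E: (16801/42630)²·(1−2871/16801)·48030000/2871 = 2154.4428
  C: (7732/42630)²·(1−1189/7732)·32300000/1189 = 756.23847
  → Var(ȳ_str) = 6230.6567.
Var(ȳ_srs) = (1 − 6510/42630)·84300000/6510 = 10971.828.
deff = 6230.6567 / 10971.828 = 0.5679.

0.5679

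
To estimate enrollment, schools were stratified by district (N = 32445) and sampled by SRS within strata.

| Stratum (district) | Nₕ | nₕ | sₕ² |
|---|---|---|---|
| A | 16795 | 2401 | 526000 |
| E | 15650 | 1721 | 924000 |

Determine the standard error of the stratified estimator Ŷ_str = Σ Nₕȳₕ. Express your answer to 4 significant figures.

Var(Ŷ_str) = Σₕ Nₕ²(1 − fₕ)sₕ²/nₕ.
A: 16795²·(1 − 2401/16795)·526000/2401 = 5.2960868 × 10^10.
E: 15650²·(1 − 1721/15650)·924000/1721 = 1.1703759 × 10^11.
Sum = 1.6999846 × 10^11.
SE = √(1.6999846 × 10^11) = 412300.

412300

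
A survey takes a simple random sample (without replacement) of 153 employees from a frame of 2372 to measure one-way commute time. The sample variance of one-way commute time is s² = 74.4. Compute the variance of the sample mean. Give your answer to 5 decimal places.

0.45491

Under SRS without replacement, Var(ȳ) = (1 − f)·s²/n with f = n/N = 153/2372 = 0.06450253.
Var(ȳ) = (1 − 0.06450253)·74.4/153 = 0.93549747·0.48627451 = 0.45490857.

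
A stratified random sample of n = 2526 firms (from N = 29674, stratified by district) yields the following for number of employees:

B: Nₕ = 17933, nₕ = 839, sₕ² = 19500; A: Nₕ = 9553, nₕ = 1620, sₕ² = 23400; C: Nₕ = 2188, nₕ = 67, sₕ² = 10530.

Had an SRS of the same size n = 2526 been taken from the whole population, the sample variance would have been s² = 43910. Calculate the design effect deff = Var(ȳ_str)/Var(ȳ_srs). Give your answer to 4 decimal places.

Var(ȳ_str) = Σ Wₕ²(1−fₕ)sₕ²/nₕ with Wₕ = Nₕ/29674:
  B: (17933/29674)²·(1−839/17933)·19500/839 = 8.0912778
  A: (9553/29674)²·(1−1620/9553)·23400/1620 = 1.2431567
  C: (2188/29674)²·(1−67/2188)·10530/67 = 0.82830326
  → Var(ȳ_str) = 10.162738.
Var(ȳ_srs) = (1 − 2526/29674)·43910/2526 = 15.903468.
deff = 10.162738 / 15.903468 = 0.6390.

0.6390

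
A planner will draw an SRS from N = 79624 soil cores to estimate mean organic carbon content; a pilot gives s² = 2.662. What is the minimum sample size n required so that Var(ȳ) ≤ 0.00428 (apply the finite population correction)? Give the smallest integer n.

618

Without fpc, n₀ = s²/D = 2.662/0.00428 = 621.9626.
With fpc, (1 − n/N)·s²/n ≤ D requires n ≥ n₀/(1 + n₀/N) = 621.9626/(1 + 621.9626/79624) = 617.1420.
Rounding up, n = 618.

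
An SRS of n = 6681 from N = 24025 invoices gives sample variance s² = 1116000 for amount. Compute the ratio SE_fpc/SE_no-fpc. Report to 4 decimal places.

0.8497

f = n/N = 6681/24025 = 0.27808533.
SE_no-fpc = √(s²/n) = 12.924429; SE_fpc = √((1−f)s²/n) = 10.981314.
Ratio = √(1−f) = 0.84965562.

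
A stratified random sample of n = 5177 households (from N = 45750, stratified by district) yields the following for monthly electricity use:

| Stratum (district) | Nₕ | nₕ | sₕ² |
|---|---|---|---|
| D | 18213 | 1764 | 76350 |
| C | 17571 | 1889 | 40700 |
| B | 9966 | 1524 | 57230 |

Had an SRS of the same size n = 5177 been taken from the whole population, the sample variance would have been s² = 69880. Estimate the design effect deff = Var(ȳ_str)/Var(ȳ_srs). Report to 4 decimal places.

0.8806

Var(ȳ_str) = Σ Wₕ²(1−fₕ)sₕ²/nₕ with Wₕ = Nₕ/45750:
  D: (18213/45750)²·(1−1764/18213)·76350/1764 = 6.1951133
  C: (17571/45750)²·(1−1889/17571)·40700/1889 = 2.8364699
  B: (9966/45750)²·(1−1524/9966)·57230/1524 = 1.5094642
  → Var(ȳ_str) = 10.541047.
Var(ȳ_srs) = (1 − 5177/45750)·69880/5177 = 11.970733.
deff = 10.541047 / 11.970733 = 0.8806.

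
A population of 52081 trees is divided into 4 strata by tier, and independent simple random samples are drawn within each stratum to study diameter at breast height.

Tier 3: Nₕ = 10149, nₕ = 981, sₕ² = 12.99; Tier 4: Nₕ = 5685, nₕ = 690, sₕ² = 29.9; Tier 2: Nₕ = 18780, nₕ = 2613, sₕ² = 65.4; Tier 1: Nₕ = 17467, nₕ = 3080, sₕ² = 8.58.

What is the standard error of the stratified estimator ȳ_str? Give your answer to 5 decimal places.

0.06299

Var(ȳ_str) = Σₕ Wₕ²(1 − fₕ)sₕ²/nₕ with Wₕ = Nₕ/N, N = 52081.
Tier 3: Wₕ = 0.19486953; term = 0.19486953²·(1 − 0.09665977)·12.99/981 = 4.5423372 × 10^-4.
Tier 4: Wₕ = 0.10915689; term = 0.10915689²·(1 − 0.12137203)·29.9/690 = 4.5365889 × 10^-4.
Tier 2: Wₕ = 0.36059215; term = 0.36059215²·(1 − 0.13913738)·65.4/2613 = 0.002801591.
Tier 1: Wₕ = 0.33538143; term = 0.33538143²·(1 − 0.17633251)·8.58/3080 = 2.5808722 × 10^-4.
Sum = 0.0039675708.
SE = √(0.0039675708) = 0.06299.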